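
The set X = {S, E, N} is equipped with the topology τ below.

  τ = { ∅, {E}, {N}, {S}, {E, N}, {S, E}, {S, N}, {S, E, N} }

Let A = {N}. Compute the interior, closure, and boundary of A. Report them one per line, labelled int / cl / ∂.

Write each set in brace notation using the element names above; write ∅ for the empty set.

open subsets of A: ∅, {N}; so int(A) = {N}
closure: X∖int(X∖A) = X∖{S, E} = {N}
∂A = {N} minus {N} = ∅

int(A) = {N}
cl(A)  = {N}
∂A     = ∅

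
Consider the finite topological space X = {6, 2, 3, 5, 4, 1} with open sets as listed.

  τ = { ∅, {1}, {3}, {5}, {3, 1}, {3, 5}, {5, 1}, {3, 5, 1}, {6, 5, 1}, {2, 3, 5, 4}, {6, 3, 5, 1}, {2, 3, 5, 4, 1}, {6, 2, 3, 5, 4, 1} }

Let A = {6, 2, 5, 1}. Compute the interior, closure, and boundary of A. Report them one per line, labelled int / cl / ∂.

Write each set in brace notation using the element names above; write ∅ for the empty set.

int(A) = {6, 5, 1}
cl(A)  = {6, 2, 5, 4, 1}
∂A     = {2, 4}

open subsets of A: ∅, {5}, {1}, {5, 1}, {6, 5, 1}; so int(A) = {6, 5, 1}
closure: X∖int(X∖A) = X∖{3} = {6, 2, 5, 4, 1}
∂A = {6, 2, 5, 4, 1} minus {6, 5, 1} = {2, 4}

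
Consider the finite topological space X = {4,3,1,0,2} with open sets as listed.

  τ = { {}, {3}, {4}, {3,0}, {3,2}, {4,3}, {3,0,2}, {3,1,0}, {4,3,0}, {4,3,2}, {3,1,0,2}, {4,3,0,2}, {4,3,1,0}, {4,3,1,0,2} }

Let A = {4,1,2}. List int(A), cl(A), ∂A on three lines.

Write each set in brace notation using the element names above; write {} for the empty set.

U open, U⊆A: {}, {4}. int(A) = ⋃ = {4}
X∖A={3,0}, int(X∖A)={3,0}, hence cl(A)={4,1,2}
∂A: remove int from cl → {1,2}

int(A) = {4}
cl(A)  = {4,1,2}
∂A     = {1,2}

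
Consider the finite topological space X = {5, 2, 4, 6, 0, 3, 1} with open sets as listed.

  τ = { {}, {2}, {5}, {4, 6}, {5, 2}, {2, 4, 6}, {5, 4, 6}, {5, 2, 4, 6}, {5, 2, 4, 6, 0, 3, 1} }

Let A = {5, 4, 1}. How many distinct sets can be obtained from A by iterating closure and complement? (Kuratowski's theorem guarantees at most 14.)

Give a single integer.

10

cl via duality: int({2, 6, 0, 3}) = {2}, so X∖{2} = {5, 4, 6, 0, 3, 1}
Write k for closure, c for complement:
  1. A     = {5, 4, 1}
  2. kA    = {5, 4, 6, 0, 3, 1}
  3. cA    = {2, 6, 0, 3}
  4. ckA   = {2}
  5. kcA   = {2, 4, 6, 0, 3, 1}
  6. kckA  = {2, 0, 3, 1}
  7. ckcA  = {5}
  8. ckckA = {5, 4, 6}
  9. kckcA = {5, 0, 3, 1}
  10. ckckcA = {2, 4, 6}
applying k or c yields no new set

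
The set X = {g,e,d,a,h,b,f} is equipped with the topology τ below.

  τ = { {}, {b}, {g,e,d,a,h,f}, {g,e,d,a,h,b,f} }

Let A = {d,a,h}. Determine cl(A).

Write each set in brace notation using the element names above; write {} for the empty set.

{g,e,d,a,h,f}

cl via duality: int({g,e,b,f}) = {b}, so X∖{b} = {g,e,d,a,h,f}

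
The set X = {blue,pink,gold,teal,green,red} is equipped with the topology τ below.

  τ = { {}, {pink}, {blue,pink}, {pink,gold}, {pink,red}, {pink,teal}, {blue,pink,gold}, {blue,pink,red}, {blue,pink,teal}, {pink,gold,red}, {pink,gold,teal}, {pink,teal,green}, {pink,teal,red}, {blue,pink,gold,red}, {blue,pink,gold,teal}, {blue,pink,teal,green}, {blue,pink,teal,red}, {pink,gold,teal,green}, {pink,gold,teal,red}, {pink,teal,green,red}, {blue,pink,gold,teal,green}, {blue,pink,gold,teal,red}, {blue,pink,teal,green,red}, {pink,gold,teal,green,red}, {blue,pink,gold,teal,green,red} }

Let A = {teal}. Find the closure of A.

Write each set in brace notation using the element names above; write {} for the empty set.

complement {blue,pink,gold,green,red}; its interior {blue,pink,gold,red}; cl(A) = X∖{blue,pink,gold,red} = {teal,green}

{teal,green}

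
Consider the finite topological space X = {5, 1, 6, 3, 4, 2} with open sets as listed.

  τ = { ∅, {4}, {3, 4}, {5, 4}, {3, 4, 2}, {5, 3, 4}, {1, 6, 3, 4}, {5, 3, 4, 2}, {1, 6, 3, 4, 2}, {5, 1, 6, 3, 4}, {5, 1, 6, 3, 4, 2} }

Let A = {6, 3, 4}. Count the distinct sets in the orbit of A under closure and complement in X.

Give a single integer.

6

closure: X∖int(X∖A) = X∖∅ = {5, 1, 6, 3, 4, 2}
Let k=closure and c=complement:
  1. A     = {6, 3, 4}
  2. kA    = {5, 1, 6, 3, 4, 2}
  3. cA    = {5, 1, 2}
  4. ckA   = ∅
  5. kcA   = {5, 1, 6, 2}
  6. ckcA  = {3, 4}
— saturated at 6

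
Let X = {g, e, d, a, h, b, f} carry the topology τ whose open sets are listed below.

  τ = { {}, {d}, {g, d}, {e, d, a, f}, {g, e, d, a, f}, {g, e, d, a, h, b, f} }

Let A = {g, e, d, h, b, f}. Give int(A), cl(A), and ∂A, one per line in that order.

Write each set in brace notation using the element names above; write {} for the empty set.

int(A) = {g, d}
cl(A)  = {g, e, d, a, h, b, f}
∂A     = {e, a, h, b, f}

interior: largest open inside A is {g, d} (from {}, {d}, {g, d})
cl via duality: int({a}) = {}, so X∖{} = {g, e, d, a, h, b, f}
cl∖int = {e, a, h, b, f}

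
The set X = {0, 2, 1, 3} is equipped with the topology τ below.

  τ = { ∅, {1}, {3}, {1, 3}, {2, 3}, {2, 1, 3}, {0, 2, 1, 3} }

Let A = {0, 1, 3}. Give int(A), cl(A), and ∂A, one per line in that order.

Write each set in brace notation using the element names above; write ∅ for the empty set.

int(A) = {1, 3}
cl(A)  = {0, 2, 1, 3}
∂A     = {0, 2}

open subsets of A: ∅, {3}, {1}, {1, 3}; so int(A) = {1, 3}
closure: X∖int(X∖A) = X∖∅ = {0, 2, 1, 3}
∂A = {0, 2, 1, 3} minus {1, 3} = {0, 2}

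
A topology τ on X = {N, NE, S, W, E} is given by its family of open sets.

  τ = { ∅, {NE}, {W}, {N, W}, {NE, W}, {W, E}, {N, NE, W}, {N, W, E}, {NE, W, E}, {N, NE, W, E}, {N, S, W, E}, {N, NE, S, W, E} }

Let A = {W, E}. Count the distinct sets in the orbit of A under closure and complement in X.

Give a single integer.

cl via duality: int({N, NE, S}) = {NE}, so X∖{NE} = {N, S, W, E}
Write k for closure, c for complement:
  1. A     = {W, E}
  2. kA    = {N, S, W, E}
  3. cA    = {N, NE, S}
  4. ckA   = {NE}
applying k or c yields no new set

4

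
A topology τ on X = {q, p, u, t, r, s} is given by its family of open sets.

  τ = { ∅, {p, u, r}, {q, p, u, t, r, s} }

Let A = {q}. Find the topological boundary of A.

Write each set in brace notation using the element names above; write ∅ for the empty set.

U open, U⊆A: ∅. int(A) = ⋃ = ∅
X∖A={p, u, t, r, s}, int(X∖A)={p, u, r}, hence cl(A)={q, t, s}
∂A: remove int from cl → {q, t, s}

{q, t, s}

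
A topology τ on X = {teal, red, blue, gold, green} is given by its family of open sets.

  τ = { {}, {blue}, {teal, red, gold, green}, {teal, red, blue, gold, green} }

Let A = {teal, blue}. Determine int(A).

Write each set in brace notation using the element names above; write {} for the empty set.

{blue}

interior: largest open inside A is {blue} (from {}, {blue})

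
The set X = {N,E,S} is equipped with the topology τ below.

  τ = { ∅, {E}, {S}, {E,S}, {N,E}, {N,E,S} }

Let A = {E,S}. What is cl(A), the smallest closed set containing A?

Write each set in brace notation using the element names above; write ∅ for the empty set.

complement {N}; its interior ∅; cl(A) = X∖∅ = {N,E,S}

{N,E,S}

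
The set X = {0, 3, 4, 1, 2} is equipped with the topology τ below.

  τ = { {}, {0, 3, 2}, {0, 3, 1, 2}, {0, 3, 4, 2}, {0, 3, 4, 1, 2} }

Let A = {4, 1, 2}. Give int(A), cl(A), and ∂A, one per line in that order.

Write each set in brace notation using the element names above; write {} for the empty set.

open subsets of A: {}; so int(A) = {}
closure: X∖int(X∖A) = X∖{} = {0, 3, 4, 1, 2}
∂A = {0, 3, 4, 1, 2} minus {} = {0, 3, 4, 1, 2}

int(A) = {}
cl(A)  = {0, 3, 4, 1, 2}
∂A     = {0, 3, 4, 1, 2}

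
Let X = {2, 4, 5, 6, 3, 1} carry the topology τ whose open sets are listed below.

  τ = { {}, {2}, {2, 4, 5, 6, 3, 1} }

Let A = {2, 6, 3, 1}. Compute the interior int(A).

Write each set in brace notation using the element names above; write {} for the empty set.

{2}

U open, U⊆A: {}, {2}. int(A) = ⋃ = {2}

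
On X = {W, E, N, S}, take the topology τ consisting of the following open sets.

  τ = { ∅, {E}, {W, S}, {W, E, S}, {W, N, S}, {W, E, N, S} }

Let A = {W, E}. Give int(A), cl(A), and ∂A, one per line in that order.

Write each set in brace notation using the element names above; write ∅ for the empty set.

open subsets of A: ∅, {E}; so int(A) = {E}
closure: X∖int(X∖A) = X∖∅ = {W, E, N, S}
∂A = {W, E, N, S} minus {E} = {W, N, S}

int(A) = {E}
cl(A)  = {W, E, N, S}
∂A     = {W, N, S}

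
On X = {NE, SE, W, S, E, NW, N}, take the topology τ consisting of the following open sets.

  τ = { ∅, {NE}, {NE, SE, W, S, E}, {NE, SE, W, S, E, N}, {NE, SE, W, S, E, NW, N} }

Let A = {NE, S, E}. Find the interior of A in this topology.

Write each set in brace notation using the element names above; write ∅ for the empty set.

interior: largest open inside A is {NE} (from ∅, {NE})

{NE}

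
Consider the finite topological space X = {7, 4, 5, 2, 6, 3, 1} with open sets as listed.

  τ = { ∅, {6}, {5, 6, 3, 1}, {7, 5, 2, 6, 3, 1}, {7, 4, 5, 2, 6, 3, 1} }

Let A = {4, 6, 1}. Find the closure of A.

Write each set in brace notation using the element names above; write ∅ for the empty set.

{7, 4, 5, 2, 6, 3, 1}

cl via duality: int({7, 5, 2, 3}) = ∅, so X∖∅ = {7, 4, 5, 2, 6, 3, 1}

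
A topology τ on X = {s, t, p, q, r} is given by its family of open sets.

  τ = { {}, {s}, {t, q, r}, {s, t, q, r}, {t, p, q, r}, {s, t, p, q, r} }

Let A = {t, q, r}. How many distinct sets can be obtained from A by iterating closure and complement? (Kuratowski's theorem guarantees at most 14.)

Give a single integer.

4

X∖A={s, p}, int(X∖A)={s}, hence cl(A)={t, p, q, r}
Orbit (k=closure, c=complement):
  1. A     = {t, q, r}
  2. kA    = {t, p, q, r}
  3. cA    = {s, p}
  4. ckA   = {s}
(closed under both — stop)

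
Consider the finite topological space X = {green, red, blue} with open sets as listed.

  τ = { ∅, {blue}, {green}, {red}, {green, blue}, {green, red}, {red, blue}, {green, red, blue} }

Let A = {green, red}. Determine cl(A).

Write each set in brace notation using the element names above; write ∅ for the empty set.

{green, red}

complement {blue}; its interior {blue}; cl(A) = X∖{blue} = {green, red}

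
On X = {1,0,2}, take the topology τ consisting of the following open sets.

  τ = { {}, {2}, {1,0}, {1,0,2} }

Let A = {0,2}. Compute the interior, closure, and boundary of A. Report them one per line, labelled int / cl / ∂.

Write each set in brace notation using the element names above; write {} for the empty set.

int(A) = {2}
cl(A)  = {1,0,2}
∂A     = {1,0}

U open, U⊆A: {}, {2}. int(A) = ⋃ = {2}
X∖A={1}, int(X∖A)={}, hence cl(A)={1,0,2}
∂A: remove int from cl → {1,0}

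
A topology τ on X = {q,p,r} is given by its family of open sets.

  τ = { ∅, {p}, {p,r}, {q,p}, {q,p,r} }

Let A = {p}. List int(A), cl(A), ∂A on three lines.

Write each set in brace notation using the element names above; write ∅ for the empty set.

opens ⊆ A: ∅, {p}; union → int = {p}
complement {q,r}; its interior ∅; cl(A) = X∖∅ = {q,p,r}
boundary = {q,p,r} ∖ {p} = {q,r}

int(A) = {p}
cl(A)  = {q,p,r}
∂A     = {q,r}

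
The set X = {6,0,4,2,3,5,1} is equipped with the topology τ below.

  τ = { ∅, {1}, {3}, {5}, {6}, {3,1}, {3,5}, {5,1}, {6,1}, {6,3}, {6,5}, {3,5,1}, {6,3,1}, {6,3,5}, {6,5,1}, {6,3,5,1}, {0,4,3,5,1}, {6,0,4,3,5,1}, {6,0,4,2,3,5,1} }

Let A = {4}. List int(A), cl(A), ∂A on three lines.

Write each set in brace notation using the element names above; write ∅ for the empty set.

U open, U⊆A: ∅. int(A) = ⋃ = ∅
X∖A={6,0,2,3,5,1}, int(X∖A)={6,3,5,1}, hence cl(A)={0,4,2}
∂A: remove int from cl → {0,4,2}

int(A) = ∅
cl(A)  = {0,4,2}
∂A     = {0,4,2}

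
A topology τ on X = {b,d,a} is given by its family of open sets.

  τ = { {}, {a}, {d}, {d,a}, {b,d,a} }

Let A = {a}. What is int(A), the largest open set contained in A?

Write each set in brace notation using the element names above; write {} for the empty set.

{a}

open subsets of A: {}, {a}; so int(A) = {a}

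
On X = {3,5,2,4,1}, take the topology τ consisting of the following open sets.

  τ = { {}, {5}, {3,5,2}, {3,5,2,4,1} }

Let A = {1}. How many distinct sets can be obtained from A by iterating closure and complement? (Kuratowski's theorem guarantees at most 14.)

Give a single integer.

complement {3,5,2,4}; its interior {3,5,2}; cl(A) = X∖{3,5,2} = {4,1}
With k = closure, c = complement:
  1. A     = {1}
  2. kA    = {4,1}
  3. cA    = {3,5,2,4}
  4. ckA   = {3,5,2}
  5. kcA   = {3,5,2,4,1}
  6. ckcA  = {}
k, c of each give nothing new

6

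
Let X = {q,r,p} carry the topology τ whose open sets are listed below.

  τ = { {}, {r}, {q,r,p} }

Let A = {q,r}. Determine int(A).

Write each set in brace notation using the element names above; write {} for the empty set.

interior: largest open inside A is {r} (from {}, {r})

{r}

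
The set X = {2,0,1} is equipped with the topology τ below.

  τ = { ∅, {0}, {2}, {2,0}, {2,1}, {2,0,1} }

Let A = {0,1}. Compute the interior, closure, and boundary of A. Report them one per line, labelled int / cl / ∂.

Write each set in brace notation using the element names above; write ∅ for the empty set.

opens ⊆ A: ∅, {0}; union → int = {0}
complement {2}; its interior {2}; cl(A) = X∖{2} = {0,1}
boundary = {0,1} ∖ {0} = {1}

int(A) = {0}
cl(A)  = {0,1}
∂A     = {1}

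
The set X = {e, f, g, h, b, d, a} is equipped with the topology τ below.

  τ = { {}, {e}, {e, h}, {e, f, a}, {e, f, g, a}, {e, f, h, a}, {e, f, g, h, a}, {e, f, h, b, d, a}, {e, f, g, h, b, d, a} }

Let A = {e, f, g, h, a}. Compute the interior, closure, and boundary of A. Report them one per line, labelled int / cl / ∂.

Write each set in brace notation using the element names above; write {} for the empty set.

int(A) = {e, f, g, h, a}
cl(A)  = {e, f, g, h, b, d, a}
∂A     = {b, d}

interior: largest open inside A is {e, f, g, h, a} (from {}, {e}, {e, h}, {e, f, a}, {e, f, h, a}, {e, f, g, a}, {e, f, g, h, a})
cl via duality: int({b, d}) = {}, so X∖{} = {e, f, g, h, b, d, a}
cl∖int = {b, d}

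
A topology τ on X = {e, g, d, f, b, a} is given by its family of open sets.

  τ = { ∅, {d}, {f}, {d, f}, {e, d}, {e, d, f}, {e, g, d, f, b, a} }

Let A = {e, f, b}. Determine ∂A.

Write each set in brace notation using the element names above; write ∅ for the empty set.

{e, g, b, a}

interior: largest open inside A is {f} (from ∅, {f})
cl via duality: int({g, d, a}) = {d}, so X∖{d} = {e, g, f, b, a}
cl∖int = {e, g, b, a}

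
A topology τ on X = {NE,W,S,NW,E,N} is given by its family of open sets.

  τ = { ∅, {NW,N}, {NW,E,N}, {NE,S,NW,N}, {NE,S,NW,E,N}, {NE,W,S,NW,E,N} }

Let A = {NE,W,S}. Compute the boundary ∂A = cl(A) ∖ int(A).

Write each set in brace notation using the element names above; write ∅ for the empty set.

{NE,W,S}

interior: largest open inside A is ∅ (from ∅)
cl via duality: int({NW,E,N}) = {NW,E,N}, so X∖{NW,E,N} = {NE,W,S}
cl∖int = {NE,W,S}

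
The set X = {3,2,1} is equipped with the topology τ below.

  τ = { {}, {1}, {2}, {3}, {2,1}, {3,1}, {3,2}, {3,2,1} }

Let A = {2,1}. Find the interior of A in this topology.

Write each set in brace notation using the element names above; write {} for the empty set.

{2,1}

U open, U⊆A: {}, {2}, {1}, {2,1}. int(A) = ⋃ = {2,1}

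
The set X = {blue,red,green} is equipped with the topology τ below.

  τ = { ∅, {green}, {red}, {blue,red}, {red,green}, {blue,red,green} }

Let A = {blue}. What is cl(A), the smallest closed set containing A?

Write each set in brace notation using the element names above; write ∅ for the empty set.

closure: X∖int(X∖A) = X∖{red,green} = {blue}

{blue}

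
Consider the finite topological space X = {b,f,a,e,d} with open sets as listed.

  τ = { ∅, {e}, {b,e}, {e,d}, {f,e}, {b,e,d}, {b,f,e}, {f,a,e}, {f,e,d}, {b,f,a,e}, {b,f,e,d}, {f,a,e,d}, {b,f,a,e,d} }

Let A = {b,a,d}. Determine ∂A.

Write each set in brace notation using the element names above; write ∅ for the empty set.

U open, U⊆A: ∅. int(A) = ⋃ = ∅
X∖A={f,e}, int(X∖A)={f,e}, hence cl(A)={b,a,d}
∂A: remove int from cl → {b,a,d}

{b,a,d}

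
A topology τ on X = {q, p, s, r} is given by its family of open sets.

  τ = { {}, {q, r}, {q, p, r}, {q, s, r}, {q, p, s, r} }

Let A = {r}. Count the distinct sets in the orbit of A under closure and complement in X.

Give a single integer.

complement {q, p, s}; its interior {}; cl(A) = X∖{} = {q, p, s, r}
With k = closure, c = complement:
  1. A     = {r}
  2. kA    = {q, p, s, r}
  3. cA    = {q, p, s}
  4. ckA   = {}
k, c of each give nothing new

4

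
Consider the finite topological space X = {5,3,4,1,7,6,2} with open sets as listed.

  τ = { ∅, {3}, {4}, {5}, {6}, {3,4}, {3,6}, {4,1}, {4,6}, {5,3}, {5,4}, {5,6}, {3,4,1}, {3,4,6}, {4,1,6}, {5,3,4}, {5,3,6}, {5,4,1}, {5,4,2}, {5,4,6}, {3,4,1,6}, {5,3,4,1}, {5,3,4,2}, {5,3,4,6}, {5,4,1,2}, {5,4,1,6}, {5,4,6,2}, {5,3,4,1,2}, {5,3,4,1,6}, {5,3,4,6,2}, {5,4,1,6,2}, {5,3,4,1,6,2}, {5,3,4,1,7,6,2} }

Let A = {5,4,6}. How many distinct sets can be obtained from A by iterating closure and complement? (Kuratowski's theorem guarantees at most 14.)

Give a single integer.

6

complement {3,1,7,2}; its interior {3}; cl(A) = X∖{3} = {5,4,1,7,6,2}
With k = closure, c = complement:
  1. A     = {5,4,6}
  2. kA    = {5,4,1,7,6,2}
  3. cA    = {3,1,7,2}
  4. ckA   = {3}
  5. kckA  = {3,7}
  6. ckckA = {5,4,1,6,2}
k, c of each give nothing new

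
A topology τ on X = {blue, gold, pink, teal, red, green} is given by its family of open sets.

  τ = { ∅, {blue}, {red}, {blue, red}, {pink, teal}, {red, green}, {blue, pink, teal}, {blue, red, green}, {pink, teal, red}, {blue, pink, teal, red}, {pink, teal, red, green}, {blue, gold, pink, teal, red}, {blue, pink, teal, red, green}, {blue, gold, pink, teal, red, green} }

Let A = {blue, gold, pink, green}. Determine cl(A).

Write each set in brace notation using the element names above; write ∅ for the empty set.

cl via duality: int({teal, red}) = {red}, so X∖{red} = {blue, gold, pink, teal, green}

{blue, gold, pink, teal, green}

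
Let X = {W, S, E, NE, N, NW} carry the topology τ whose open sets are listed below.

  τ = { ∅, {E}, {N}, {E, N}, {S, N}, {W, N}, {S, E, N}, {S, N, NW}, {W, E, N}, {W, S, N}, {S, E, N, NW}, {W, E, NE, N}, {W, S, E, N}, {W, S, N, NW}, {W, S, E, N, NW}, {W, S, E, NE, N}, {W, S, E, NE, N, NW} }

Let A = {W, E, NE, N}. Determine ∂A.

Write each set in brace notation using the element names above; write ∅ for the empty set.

open subsets of A: ∅, {N}, {E}, {E, N}, {W, N}, {W, E, N}, {W, E, NE, N}; so int(A) = {W, E, NE, N}
closure: X∖int(X∖A) = X∖∅ = {W, S, E, NE, N, NW}
∂A = {W, S, E, NE, N, NW} minus {W, E, NE, N} = {S, NW}

{S, NW}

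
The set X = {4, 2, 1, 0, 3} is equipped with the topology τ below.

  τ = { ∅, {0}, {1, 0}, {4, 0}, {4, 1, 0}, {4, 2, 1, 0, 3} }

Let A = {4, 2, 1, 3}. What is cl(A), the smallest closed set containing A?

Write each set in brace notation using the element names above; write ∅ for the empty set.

{4, 2, 1, 3}

complement {0}; its interior {0}; cl(A) = X∖{0} = {4, 2, 1, 3}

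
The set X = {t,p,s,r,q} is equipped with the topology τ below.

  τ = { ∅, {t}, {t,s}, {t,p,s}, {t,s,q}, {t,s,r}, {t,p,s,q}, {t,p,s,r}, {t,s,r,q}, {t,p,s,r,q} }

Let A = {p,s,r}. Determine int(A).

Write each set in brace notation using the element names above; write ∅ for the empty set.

∅

U open, U⊆A: ∅. int(A) = ⋃ = ∅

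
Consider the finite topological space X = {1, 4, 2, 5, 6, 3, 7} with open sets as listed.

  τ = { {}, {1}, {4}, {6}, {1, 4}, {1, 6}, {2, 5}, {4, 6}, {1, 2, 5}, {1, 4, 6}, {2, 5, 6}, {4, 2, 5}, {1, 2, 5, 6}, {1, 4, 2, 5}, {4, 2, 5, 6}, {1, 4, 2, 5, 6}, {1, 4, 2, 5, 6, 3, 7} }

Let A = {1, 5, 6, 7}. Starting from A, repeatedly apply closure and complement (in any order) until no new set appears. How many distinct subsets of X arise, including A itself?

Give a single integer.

10

cl via duality: int({4, 2, 3}) = {4}, so X∖{4} = {1, 2, 5, 6, 3, 7}
Write k for closure, c for complement:
  1. A     = {1, 5, 6, 7}
  2. kA    = {1, 2, 5, 6, 3, 7}
  3. cA    = {4, 2, 3}
  4. ckA   = {4}
  5. kcA   = {4, 2, 5, 3, 7}
  6. kckA  = {4, 3, 7}
  7. ckcA  = {1, 6}
  8. ckckA = {1, 2, 5, 6}
  9. kckcA = {1, 6, 3, 7}
  10. ckckcA = {4, 2, 5}
applying k or c yields no new set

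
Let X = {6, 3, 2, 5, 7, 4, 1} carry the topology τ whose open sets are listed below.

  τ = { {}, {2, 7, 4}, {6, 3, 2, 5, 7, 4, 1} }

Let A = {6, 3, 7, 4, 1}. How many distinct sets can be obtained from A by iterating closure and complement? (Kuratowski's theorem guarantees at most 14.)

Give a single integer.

closure: X∖int(X∖A) = X∖{} = {6, 3, 2, 5, 7, 4, 1}
Let k=closure and c=complement:
  1. A     = {6, 3, 7, 4, 1}
  2. kA    = {6, 3, 2, 5, 7, 4, 1}
  3. cA    = {2, 5}
  4. ckA   = {}
— saturated at 4

4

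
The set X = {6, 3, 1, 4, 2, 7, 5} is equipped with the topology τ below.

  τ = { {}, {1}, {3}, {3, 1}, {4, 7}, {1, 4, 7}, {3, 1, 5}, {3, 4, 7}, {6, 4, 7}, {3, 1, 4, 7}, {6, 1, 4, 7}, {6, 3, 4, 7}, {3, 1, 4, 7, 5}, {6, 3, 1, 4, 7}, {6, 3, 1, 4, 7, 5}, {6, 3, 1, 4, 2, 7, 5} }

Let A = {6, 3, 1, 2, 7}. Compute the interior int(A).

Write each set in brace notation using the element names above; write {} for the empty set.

U open, U⊆A: {}, {1}, {3}, {3, 1}. int(A) = ⋃ = {3, 1}

{3, 1}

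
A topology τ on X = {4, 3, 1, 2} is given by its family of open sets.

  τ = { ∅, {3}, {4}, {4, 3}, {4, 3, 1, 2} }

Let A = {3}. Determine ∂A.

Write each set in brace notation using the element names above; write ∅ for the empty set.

{1, 2}

interior: largest open inside A is {3} (from ∅, {3})
cl via duality: int({4, 1, 2}) = {4}, so X∖{4} = {3, 1, 2}
cl∖int = {1, 2}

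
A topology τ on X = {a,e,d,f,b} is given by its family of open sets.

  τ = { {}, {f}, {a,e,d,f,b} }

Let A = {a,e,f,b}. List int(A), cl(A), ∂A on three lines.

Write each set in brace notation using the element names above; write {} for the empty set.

U open, U⊆A: {}, {f}. int(A) = ⋃ = {f}
X∖A={d}, int(X∖A)={}, hence cl(A)={a,e,d,f,b}
∂A: remove int from cl → {a,e,d,b}

int(A) = {f}
cl(A)  = {a,e,d,f,b}
∂A     = {a,e,d,b}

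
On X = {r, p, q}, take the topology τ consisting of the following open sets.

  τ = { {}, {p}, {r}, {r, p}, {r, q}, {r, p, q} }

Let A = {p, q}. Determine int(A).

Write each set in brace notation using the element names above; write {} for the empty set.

{p}

open subsets of A: {}, {p}; so int(A) = {p}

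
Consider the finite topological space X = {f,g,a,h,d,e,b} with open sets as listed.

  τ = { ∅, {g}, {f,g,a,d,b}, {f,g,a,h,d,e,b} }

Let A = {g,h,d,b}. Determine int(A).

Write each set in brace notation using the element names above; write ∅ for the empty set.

{g}

U open, U⊆A: ∅, {g}. int(A) = ⋃ = {g}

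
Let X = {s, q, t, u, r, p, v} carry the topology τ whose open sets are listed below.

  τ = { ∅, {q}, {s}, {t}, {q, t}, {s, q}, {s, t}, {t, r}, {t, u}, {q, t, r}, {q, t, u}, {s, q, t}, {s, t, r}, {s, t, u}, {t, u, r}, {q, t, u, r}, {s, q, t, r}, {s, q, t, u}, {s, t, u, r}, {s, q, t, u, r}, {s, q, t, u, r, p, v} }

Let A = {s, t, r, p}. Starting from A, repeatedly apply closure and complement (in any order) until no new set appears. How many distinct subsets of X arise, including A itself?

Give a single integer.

8

X∖A={q, u, v}, int(X∖A)={q}, hence cl(A)={s, t, u, r, p, v}
Orbit (k=closure, c=complement):
  1. A     = {s, t, r, p}
  2. kA    = {s, t, u, r, p, v}
  3. cA    = {q, u, v}
  4. ckA   = {q}
  5. kcA   = {q, u, p, v}
  6. kckA  = {q, p, v}
  7. ckcA  = {s, t, r}
  8. ckckA = {s, t, u, r}
(closed under both — stop)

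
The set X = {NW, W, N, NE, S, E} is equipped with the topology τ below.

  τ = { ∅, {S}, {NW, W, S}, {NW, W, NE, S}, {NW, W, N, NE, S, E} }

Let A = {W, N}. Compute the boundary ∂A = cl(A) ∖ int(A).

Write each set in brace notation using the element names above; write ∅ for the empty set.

open subsets of A: ∅; so int(A) = ∅
closure: X∖int(X∖A) = X∖{S} = {NW, W, N, NE, E}
∂A = {NW, W, N, NE, E} minus ∅ = {NW, W, N, NE, E}

{NW, W, N, NE, E}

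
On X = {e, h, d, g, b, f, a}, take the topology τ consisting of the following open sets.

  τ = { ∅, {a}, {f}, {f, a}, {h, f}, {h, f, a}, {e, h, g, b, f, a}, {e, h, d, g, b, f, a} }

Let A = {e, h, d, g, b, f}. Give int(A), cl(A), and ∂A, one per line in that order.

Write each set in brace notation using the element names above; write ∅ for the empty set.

int(A) = {h, f}
cl(A)  = {e, h, d, g, b, f}
∂A     = {e, d, g, b}

open subsets of A: ∅, {f}, {h, f}; so int(A) = {h, f}
closure: X∖int(X∖A) = X∖{a} = {e, h, d, g, b, f}
∂A = {e, h, d, g, b, f} minus {h, f} = {e, d, g, b}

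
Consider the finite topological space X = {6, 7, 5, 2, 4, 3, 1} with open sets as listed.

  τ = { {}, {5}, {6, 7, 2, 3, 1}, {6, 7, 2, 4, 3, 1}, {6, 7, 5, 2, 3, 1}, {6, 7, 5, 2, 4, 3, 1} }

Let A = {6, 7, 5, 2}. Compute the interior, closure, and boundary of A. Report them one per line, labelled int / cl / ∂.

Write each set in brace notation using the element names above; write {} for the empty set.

int(A) = {5}
cl(A)  = {6, 7, 5, 2, 4, 3, 1}
∂A     = {6, 7, 2, 4, 3, 1}

opens ⊆ A: {}, {5}; union → int = {5}
complement {4, 3, 1}; its interior {}; cl(A) = X∖{} = {6, 7, 5, 2, 4, 3, 1}
boundary = {6, 7, 5, 2, 4, 3, 1} ∖ {5} = {6, 7, 2, 4, 3, 1}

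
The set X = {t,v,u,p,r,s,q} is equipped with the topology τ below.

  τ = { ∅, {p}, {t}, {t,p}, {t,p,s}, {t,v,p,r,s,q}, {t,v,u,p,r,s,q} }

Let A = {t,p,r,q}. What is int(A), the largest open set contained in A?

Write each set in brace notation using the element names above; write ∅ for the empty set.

{t,p}

open subsets of A: ∅, {t}, {p}, {t,p}; so int(A) = {t,p}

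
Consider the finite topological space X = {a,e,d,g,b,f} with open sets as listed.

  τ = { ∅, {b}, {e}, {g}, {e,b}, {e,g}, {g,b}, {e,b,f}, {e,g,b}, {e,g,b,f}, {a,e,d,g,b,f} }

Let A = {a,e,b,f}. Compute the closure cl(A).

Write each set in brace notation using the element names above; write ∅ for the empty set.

cl via duality: int({d,g}) = {g}, so X∖{g} = {a,e,d,b,f}

{a,e,d,b,f}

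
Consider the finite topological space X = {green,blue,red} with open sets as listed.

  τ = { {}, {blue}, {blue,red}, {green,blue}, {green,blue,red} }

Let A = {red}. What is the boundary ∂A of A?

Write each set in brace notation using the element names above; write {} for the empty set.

interior: largest open inside A is {} (from {})
cl via duality: int({green,blue}) = {green,blue}, so X∖{green,blue} = {red}
cl∖int = {red}

{red}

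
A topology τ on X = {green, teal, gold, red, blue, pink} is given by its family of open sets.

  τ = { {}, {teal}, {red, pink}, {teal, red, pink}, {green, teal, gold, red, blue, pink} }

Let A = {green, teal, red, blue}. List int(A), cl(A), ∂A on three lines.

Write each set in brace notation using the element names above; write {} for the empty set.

int(A) = {teal}
cl(A)  = {green, teal, gold, red, blue, pink}
∂A     = {green, gold, red, blue, pink}

U open, U⊆A: {}, {teal}. int(A) = ⋃ = {teal}
X∖A={gold, pink}, int(X∖A)={}, hence cl(A)={green, teal, gold, red, blue, pink}
∂A: remove int from cl → {green, gold, red, blue, pink}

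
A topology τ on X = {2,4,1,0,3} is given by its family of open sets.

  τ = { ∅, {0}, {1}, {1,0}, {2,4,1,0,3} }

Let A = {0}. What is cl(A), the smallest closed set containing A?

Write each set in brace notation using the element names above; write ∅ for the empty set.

X∖A={2,4,1,3}, int(X∖A)={1}, hence cl(A)={2,4,0,3}

{2,4,0,3}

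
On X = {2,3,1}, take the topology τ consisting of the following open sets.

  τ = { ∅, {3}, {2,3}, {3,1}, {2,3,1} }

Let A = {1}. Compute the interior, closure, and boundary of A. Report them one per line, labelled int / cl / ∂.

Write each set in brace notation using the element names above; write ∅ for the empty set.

int(A) = ∅
cl(A)  = {1}
∂A     = {1}

interior: largest open inside A is ∅ (from ∅)
cl via duality: int({2,3}) = {2,3}, so X∖{2,3} = {1}
cl∖int = {1}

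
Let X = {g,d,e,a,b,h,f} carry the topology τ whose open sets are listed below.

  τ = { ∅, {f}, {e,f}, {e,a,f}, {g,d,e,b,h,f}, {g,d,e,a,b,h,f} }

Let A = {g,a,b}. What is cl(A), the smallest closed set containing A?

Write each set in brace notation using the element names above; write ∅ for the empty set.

{g,d,a,b,h}

complement {d,e,h,f}; its interior {e,f}; cl(A) = X∖{e,f} = {g,d,a,b,h}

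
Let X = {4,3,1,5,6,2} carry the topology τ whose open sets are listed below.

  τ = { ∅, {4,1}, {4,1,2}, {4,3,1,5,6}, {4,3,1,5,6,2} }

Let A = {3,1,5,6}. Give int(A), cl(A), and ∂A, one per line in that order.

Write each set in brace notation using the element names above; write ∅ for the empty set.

int(A) = ∅
cl(A)  = {4,3,1,5,6,2}
∂A     = {4,3,1,5,6,2}

opens ⊆ A: ∅; union → int = ∅
complement {4,2}; its interior ∅; cl(A) = X∖∅ = {4,3,1,5,6,2}
boundary = {4,3,1,5,6,2} ∖ ∅ = {4,3,1,5,6,2}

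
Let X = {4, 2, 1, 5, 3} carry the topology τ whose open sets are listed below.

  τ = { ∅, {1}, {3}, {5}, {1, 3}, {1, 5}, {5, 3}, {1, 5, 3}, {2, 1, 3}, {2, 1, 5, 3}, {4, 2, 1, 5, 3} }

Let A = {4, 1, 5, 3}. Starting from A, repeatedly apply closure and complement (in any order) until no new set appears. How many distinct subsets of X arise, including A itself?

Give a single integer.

closure: X∖int(X∖A) = X∖∅ = {4, 2, 1, 5, 3}
Let k=closure and c=complement:
  1. A     = {4, 1, 5, 3}
  2. kA    = {4, 2, 1, 5, 3}
  3. cA    = {2}
  4. ckA   = ∅
  5. kcA   = {4, 2}
  6. ckcA  = {1, 5, 3}
— saturated at 6

6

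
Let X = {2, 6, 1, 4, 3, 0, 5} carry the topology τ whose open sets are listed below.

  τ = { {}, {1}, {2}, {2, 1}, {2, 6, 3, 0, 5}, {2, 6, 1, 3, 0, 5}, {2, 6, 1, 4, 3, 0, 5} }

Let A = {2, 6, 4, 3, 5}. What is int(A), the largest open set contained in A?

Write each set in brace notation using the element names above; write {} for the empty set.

opens ⊆ A: {}, {2}; union → int = {2}

{2}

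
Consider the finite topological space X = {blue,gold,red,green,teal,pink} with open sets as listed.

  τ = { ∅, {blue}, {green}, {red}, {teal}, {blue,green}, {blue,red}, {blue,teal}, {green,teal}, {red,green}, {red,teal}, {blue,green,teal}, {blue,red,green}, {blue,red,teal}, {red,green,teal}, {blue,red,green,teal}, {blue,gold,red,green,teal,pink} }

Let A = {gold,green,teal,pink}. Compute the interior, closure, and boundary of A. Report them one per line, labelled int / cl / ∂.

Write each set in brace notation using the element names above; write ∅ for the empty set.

int(A) = {green,teal}
cl(A)  = {gold,green,teal,pink}
∂A     = {gold,pink}

interior: largest open inside A is {green,teal} (from ∅, {green}, {teal}, {green,teal})
cl via duality: int({blue,red}) = {blue,red}, so X∖{blue,red} = {gold,green,teal,pink}
cl∖int = {gold,pink}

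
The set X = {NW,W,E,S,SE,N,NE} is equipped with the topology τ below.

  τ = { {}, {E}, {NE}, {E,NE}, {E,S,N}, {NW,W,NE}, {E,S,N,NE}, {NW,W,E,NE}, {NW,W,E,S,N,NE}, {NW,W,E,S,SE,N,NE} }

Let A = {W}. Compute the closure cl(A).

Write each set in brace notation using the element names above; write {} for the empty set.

{NW,W,SE}

cl via duality: int({NW,E,S,SE,N,NE}) = {E,S,N,NE}, so X∖{E,S,N,NE} = {NW,W,SE}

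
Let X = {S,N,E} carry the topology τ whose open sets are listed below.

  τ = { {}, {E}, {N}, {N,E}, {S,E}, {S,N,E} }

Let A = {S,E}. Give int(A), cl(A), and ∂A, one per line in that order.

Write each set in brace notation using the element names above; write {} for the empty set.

int(A) = {S,E}
cl(A)  = {S,E}
∂A     = {}

U open, U⊆A: {}, {E}, {S,E}. int(A) = ⋃ = {S,E}
X∖A={N}, int(X∖A)={N}, hence cl(A)={S,E}
∂A: remove int from cl → {}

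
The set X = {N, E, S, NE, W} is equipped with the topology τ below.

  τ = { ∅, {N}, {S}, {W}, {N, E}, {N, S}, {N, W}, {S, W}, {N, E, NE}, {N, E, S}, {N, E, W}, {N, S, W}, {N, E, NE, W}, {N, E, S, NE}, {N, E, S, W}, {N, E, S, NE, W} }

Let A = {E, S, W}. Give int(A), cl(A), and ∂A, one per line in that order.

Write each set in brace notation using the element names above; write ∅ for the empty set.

int(A) = {S, W}
cl(A)  = {E, S, NE, W}
∂A     = {E, NE}

opens ⊆ A: ∅, {S}, {W}, {S, W}; union → int = {S, W}
complement {N, NE}; its interior {N}; cl(A) = X∖{N} = {E, S, NE, W}
boundary = {E, S, NE, W} ∖ {S, W} = {E, NE}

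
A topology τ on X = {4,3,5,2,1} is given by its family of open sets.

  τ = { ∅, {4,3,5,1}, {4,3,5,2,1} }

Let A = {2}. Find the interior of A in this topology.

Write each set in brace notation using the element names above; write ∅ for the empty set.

∅

interior: largest open inside A is ∅ (from ∅)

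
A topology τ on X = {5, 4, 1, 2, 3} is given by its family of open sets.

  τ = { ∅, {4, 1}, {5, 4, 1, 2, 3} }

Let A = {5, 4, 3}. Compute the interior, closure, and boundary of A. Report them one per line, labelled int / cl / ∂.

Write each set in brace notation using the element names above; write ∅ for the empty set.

int(A) = ∅
cl(A)  = {5, 4, 1, 2, 3}
∂A     = {5, 4, 1, 2, 3}

opens ⊆ A: ∅; union → int = ∅
complement {1, 2}; its interior ∅; cl(A) = X∖∅ = {5, 4, 1, 2, 3}
boundary = {5, 4, 1, 2, 3} ∖ ∅ = {5, 4, 1, 2, 3}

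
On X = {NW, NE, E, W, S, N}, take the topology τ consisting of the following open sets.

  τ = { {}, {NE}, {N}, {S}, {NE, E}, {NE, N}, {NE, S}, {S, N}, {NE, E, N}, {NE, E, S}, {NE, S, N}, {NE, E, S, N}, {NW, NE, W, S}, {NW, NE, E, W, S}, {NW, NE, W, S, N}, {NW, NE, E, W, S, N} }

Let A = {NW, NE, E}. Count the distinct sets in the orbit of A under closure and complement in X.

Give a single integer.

cl via duality: int({W, S, N}) = {S, N}, so X∖{S, N} = {NW, NE, E, W}
Write k for closure, c for complement:
  1. A     = {NW, NE, E}
  2. kA    = {NW, NE, E, W}
  3. cA    = {W, S, N}
  4. ckA   = {S, N}
  5. kcA   = {NW, W, S, N}
  6. ckcA  = {NE, E}
applying k or c yields no new set

6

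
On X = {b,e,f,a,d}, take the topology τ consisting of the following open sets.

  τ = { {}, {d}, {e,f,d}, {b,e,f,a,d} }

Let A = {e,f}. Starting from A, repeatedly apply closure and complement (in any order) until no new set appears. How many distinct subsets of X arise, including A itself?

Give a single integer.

6

X∖A={b,a,d}, int(X∖A)={d}, hence cl(A)={b,e,f,a}
Orbit (k=closure, c=complement):
  1. A     = {e,f}
  2. kA    = {b,e,f,a}
  3. cA    = {b,a,d}
  4. ckA   = {d}
  5. kcA   = {b,e,f,a,d}
  6. ckcA  = {}
(closed under both — stop)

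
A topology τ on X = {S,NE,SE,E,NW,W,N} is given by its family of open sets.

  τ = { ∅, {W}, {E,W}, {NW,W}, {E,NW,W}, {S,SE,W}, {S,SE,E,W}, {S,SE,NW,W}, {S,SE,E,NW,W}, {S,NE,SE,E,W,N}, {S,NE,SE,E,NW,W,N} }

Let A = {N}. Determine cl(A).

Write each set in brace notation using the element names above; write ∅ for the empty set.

X∖A={S,NE,SE,E,NW,W}, int(X∖A)={S,SE,E,NW,W}, hence cl(A)={NE,N}

{NE,N}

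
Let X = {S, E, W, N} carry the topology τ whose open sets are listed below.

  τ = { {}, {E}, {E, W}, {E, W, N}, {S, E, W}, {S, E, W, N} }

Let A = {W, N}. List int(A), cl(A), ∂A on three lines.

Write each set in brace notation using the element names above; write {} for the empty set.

interior: largest open inside A is {} (from {})
cl via duality: int({S, E}) = {E}, so X∖{E} = {S, W, N}
cl∖int = {S, W, N}

int(A) = {}
cl(A)  = {S, W, N}
∂A     = {S, W, N}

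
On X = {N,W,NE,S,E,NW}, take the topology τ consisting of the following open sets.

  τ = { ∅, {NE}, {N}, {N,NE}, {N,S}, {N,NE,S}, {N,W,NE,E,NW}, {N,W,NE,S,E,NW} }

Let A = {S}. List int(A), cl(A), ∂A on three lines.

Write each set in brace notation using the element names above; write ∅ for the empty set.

int(A) = ∅
cl(A)  = {S}
∂A     = {S}

open subsets of A: ∅; so int(A) = ∅
closure: X∖int(X∖A) = X∖{N,W,NE,E,NW} = {S}
∂A = {S} minus ∅ = {S}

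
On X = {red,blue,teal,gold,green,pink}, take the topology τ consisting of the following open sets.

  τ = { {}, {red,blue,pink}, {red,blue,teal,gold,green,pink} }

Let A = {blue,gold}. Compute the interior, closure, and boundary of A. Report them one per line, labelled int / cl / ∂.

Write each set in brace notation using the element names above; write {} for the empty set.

opens ⊆ A: {}; union → int = {}
complement {red,teal,green,pink}; its interior {}; cl(A) = X∖{} = {red,blue,teal,gold,green,pink}
boundary = {red,blue,teal,gold,green,pink} ∖ {} = {red,blue,teal,gold,green,pink}

int(A) = {}
cl(A)  = {red,blue,teal,gold,green,pink}
∂A     = {red,blue,teal,gold,green,pink}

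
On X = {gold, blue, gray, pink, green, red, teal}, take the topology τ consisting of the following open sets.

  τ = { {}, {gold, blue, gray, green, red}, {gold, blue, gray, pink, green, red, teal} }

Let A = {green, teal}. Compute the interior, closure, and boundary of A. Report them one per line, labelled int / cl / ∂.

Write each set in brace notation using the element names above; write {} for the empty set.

interior: largest open inside A is {} (from {})
cl via duality: int({gold, blue, gray, pink, red}) = {}, so X∖{} = {gold, blue, gray, pink, green, red, teal}
cl∖int = {gold, blue, gray, pink, green, red, teal}

int(A) = {}
cl(A)  = {gold, blue, gray, pink, green, red, teal}
∂A     = {gold, blue, gray, pink, green, red, teal}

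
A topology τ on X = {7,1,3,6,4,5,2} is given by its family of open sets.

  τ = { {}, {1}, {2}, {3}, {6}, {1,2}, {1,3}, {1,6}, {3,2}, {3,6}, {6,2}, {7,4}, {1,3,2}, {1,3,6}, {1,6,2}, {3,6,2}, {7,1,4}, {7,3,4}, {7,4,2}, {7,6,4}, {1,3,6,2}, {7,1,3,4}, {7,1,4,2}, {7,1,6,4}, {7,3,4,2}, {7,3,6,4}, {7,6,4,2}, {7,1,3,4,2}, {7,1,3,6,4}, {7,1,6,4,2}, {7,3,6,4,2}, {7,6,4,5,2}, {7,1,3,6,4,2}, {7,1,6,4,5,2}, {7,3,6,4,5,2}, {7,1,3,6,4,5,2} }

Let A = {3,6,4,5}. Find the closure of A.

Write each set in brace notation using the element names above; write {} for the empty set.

{7,3,6,4,5}

closure: X∖int(X∖A) = X∖{1,2} = {7,3,6,4,5}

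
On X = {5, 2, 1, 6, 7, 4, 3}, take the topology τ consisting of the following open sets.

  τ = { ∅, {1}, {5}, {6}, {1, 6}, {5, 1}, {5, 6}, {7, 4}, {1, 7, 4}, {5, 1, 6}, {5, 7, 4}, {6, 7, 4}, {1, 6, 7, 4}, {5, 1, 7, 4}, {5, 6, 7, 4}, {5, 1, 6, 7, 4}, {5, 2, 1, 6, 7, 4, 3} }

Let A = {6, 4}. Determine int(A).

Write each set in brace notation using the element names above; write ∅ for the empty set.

opens ⊆ A: ∅, {6}; union → int = {6}

{6}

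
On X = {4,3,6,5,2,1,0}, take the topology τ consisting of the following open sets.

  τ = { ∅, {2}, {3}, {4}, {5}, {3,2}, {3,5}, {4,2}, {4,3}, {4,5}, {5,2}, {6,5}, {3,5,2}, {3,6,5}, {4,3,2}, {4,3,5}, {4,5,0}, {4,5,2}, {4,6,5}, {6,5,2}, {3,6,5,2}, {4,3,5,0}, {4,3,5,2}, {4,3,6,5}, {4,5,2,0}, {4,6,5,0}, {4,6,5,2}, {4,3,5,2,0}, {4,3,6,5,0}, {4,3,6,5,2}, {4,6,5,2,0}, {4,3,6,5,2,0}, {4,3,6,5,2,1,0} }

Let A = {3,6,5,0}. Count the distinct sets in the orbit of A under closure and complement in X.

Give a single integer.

closure: X∖int(X∖A) = X∖{4,2} = {3,6,5,1,0}
Let k=closure and c=complement:
  1. A     = {3,6,5,0}
  2. kA    = {3,6,5,1,0}
  3. cA    = {4,2,1}
  4. ckA   = {4,2}
  5. kcA   = {4,2,1,0}
  6. ckcA  = {3,6,5}
— saturated at 6

6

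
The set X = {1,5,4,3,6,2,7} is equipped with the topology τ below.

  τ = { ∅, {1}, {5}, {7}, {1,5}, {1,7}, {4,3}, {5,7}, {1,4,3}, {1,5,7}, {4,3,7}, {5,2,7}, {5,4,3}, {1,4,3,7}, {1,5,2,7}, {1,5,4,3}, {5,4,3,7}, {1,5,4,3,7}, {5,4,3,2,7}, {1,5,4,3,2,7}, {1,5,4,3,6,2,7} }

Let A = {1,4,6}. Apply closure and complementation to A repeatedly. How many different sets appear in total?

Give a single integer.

10

X∖A={5,3,2,7}, int(X∖A)={5,2,7}, hence cl(A)={1,4,3,6}
Orbit (k=closure, c=complement):
  1. A     = {1,4,6}
  2. kA    = {1,4,3,6}
  3. cA    = {5,3,2,7}
  4. ckA   = {5,2,7}
  5. kcA   = {5,4,3,6,2,7}
  6. kckA  = {5,6,2,7}
  7. ckcA  = {1}
  8. ckckA = {1,4,3}
  9. kckcA = {1,6}
  10. ckckcA = {5,4,3,2,7}
(closed under both — stop)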